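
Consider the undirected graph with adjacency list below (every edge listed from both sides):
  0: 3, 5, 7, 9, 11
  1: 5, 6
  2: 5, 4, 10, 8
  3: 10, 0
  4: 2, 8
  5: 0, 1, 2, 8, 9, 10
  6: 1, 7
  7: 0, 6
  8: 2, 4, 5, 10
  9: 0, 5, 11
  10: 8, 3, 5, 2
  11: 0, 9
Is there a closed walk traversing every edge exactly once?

Degrees: 0:5, 1:2, 2:4, 3:2, 4:2, 5:6, 6:2, 7:2, 8:4, 9:3, 10:4, 11:2
0, 9 have odd degree; an Eulerian circuit needs every degree to be even, so none exists.

No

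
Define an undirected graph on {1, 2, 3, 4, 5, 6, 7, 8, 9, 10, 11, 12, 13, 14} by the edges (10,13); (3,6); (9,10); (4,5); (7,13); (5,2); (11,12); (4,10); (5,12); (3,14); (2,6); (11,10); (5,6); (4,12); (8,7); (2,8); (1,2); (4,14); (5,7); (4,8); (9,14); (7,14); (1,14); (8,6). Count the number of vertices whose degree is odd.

Degrees: 1:2, 2:4, 3:2, 4:5, 5:5, 6:4, 7:4, 8:4, 9:2, 10:4, 11:2, 12:3, 13:2, 14:5
Odd-degree vertices: 4, 5, 12, 14.

4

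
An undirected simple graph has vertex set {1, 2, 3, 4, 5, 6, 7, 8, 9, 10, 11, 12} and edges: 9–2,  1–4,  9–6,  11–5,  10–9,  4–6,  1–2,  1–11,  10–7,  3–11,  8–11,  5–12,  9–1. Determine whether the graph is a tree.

No

The graph has 12 vertices and 13 edges.
A tree on 12 vertices has exactly 11 edges; this graph has 13, so it contains a cycle and is not a tree.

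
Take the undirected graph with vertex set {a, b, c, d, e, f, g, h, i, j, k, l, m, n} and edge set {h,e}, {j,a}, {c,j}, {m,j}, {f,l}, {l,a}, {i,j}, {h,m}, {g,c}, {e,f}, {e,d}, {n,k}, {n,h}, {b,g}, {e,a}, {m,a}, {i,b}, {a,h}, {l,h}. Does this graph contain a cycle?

|V| = 14, |E| = 19, number of components = 1.
Since 19 > 14 - 1, a cycle must exist; for instance j-c-g-b-i-j.

Yes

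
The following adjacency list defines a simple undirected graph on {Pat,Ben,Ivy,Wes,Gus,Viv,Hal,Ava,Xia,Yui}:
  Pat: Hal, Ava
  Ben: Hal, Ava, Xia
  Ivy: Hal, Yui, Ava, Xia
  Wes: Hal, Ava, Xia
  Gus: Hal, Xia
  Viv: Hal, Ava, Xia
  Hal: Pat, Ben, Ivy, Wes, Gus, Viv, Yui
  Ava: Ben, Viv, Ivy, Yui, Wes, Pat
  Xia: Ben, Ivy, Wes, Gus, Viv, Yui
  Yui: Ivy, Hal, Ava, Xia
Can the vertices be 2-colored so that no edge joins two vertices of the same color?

The cycle Ava-Ivy-Yui-Ava has length 3, which is odd, so the graph is not bipartite.

No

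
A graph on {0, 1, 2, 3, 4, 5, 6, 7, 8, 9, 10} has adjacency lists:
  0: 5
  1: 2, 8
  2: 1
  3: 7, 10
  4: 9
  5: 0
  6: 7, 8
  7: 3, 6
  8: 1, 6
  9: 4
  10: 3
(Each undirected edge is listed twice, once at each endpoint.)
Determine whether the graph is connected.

Component: {0, 5}
Component: {4, 9}
Component: {1, 2, 3, 6, 7, 8, 10}
No edge joins these 3 groups, so the graph is disconnected.

No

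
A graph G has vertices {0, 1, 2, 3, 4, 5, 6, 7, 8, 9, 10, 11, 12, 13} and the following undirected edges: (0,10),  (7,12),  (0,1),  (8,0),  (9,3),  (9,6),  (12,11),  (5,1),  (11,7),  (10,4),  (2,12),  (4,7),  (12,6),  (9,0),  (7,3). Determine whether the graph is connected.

No

Component: {13}
Component: {0, 1, 2, 3, 4, 5, 6, 7, 8, 9, 10, 11, 12}
There are 2 separate components, so the graph is not connected.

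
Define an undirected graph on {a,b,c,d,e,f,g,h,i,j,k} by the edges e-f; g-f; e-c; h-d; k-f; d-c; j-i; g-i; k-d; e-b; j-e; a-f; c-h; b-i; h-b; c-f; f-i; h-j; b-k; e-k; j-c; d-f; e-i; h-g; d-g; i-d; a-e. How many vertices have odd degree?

4

Degrees: a:2, b:4, c:5, d:6, e:7, f:7, g:4, h:5, i:6, j:4, k:4
Odd-degree vertices: c, e, f, h.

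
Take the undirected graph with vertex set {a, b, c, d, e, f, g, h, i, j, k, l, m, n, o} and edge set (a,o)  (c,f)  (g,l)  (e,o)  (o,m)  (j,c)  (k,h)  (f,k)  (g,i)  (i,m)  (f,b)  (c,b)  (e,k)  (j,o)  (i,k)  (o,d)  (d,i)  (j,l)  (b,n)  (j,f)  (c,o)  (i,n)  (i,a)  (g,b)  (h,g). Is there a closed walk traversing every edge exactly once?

Degrees: a:2, b:4, c:4, d:2, e:2, f:4, g:4, h:2, i:6, j:4, k:4, l:2, m:2, n:2, o:6
All degrees are even and the non-isolated vertices are connected — an Eulerian circuit exists.

Yes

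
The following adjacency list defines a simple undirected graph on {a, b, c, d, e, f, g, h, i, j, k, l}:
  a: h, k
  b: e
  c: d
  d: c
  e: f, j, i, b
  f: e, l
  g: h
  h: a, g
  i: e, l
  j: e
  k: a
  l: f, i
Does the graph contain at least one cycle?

|V| = 12, |E| = 10, number of components = 3.
Since 10 > 12 - 3, a cycle must exist; for instance e-i-l-f-e.

Yes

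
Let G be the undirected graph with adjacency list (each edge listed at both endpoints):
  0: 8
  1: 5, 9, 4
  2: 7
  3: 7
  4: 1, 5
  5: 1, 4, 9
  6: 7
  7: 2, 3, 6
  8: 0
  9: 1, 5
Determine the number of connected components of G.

3

Component: {0, 8}
Component: {1, 4, 5, 9}
Component: {2, 3, 6, 7}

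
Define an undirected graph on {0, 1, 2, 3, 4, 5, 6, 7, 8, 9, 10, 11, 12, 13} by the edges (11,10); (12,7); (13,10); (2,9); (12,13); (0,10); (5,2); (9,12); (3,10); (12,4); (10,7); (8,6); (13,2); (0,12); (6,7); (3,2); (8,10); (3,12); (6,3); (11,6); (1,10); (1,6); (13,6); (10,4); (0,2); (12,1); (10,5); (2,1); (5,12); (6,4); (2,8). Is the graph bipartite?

Color {2, 6, 10, 12} black and {0, 1, 3, 4, 5, 7, 8, 9, 11, 13} white. No edge joins two same-colored vertices, so the graph is bipartite.

Yes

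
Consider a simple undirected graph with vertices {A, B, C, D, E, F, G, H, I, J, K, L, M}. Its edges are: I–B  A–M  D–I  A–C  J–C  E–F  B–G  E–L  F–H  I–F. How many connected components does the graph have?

Component: {K}
Component: {A, C, J, M}
Component: {B, D, E, F, G, H, I, L}

3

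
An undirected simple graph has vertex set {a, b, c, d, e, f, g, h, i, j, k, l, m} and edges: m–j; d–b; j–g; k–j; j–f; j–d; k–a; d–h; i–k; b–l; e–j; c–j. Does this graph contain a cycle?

No

The graph has 13 vertices, 12 edges, and 1 connected component.
A forest on 13 vertices with 1 component has exactly 12 edges, which matches — so no cycle.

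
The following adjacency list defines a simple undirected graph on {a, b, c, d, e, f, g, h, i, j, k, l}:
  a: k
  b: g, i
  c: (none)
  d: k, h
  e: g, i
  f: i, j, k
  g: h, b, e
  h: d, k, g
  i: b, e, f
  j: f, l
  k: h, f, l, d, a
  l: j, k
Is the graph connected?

No

Component: {c}
Component: {a, b, d, e, f, g, h, i, j, k, l}
No edge joins these 2 groups, so the graph is disconnected.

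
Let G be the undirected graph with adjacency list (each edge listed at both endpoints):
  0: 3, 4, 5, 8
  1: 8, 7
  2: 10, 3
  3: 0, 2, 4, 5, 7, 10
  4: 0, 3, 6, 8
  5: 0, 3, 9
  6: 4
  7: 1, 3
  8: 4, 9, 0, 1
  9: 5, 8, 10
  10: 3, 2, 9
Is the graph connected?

Yes

Starting from 0 and exploring outward reaches every vertex (0, 3, 4, 5, 8, 10, 2, 7, 6, 9, 1); the graph is connected.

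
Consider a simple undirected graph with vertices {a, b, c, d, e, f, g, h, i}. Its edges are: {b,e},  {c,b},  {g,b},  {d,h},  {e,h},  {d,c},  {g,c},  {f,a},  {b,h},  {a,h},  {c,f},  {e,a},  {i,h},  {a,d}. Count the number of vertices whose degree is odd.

Degrees: a:4, b:4, c:4, d:3, e:3, f:2, g:2, h:5, i:1
Odd-degree vertices: d, e, h, i.

4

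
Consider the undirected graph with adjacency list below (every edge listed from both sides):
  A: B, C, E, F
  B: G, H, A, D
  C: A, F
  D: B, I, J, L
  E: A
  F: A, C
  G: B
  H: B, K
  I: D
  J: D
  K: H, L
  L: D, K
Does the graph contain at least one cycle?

Yes

|V| = 12, |E| = 13, number of components = 1.
One cycle is B-D-L-K-H-B.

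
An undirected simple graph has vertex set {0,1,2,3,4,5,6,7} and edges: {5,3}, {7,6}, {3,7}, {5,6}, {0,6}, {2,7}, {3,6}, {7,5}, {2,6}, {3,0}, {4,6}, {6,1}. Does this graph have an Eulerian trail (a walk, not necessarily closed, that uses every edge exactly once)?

No

Degrees: 0:2, 1:1, 2:2, 3:4, 4:1, 5:3, 6:7, 7:4
Odd-degree vertices: 1, 4, 5, 6 (4 total).
With 4 odd-degree vertices (more than two), no single trail can use every edge.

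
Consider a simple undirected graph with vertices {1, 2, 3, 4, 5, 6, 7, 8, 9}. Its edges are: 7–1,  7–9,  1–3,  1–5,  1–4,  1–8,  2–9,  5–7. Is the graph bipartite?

No

The cycle 5-1-7-5 has length 3, which is odd, so the graph is not bipartite.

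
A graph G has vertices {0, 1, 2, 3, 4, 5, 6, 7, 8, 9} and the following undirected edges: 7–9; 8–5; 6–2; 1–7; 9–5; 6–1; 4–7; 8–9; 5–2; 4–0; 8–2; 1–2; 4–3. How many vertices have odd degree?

Degrees: 0:1, 1:3, 2:4, 3:1, 4:3, 5:3, 6:2, 7:3, 8:3, 9:3
Odd-degree vertices: 0, 1, 3, 4, 5, 7, 8, 9.

8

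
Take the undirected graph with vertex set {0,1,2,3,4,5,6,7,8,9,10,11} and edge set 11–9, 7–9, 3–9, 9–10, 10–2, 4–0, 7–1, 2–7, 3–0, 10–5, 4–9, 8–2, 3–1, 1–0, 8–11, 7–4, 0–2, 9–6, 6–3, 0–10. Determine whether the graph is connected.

Yes

Starting from 0 and exploring outward reaches every vertex (0, 10, 3, 4, 2, 1, 5, 9, 6, 7, 8, 11); the graph is connected.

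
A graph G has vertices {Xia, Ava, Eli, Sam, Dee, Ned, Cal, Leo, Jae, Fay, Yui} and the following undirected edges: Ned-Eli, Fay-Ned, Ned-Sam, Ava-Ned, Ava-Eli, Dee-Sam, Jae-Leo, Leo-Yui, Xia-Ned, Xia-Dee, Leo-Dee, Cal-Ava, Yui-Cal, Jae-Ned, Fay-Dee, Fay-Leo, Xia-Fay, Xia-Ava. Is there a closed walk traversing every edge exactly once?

Yes

Degrees: Xia:4, Ava:4, Eli:2, Sam:2, Dee:4, Ned:6, Cal:2, Leo:4, Jae:2, Fay:4, Yui:2
All degrees are even and the non-isolated vertices are connected — an Eulerian circuit exists.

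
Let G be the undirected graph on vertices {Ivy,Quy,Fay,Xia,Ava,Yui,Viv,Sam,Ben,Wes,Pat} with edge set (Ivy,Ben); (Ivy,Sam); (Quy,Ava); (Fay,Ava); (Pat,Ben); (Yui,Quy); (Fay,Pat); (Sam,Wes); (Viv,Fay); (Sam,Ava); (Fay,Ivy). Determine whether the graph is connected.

No

Component: {Xia}
Component: {Ivy, Quy, Fay, Ava, Yui, Viv, Sam, Ben, Wes, Pat}
No edge joins these 2 groups, so the graph is disconnected.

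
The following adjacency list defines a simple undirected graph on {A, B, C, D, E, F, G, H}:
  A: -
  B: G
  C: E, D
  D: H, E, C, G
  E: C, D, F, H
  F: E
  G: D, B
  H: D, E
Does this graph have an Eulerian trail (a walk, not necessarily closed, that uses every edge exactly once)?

Degrees: A:0, B:1, C:2, D:4, E:4, F:1, G:2, H:2
Odd-degree vertices: B, F (2 total).
The non-isolated vertices are connected and exactly 2 have odd degree, so an Eulerian trail exists (from B to F).

Yes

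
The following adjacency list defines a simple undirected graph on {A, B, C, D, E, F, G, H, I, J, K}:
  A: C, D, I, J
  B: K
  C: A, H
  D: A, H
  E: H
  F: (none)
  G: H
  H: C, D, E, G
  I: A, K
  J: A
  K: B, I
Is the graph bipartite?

Yes

Color {B, C, D, E, F, G, I, J} black and {A, H, K} white. No edge joins two same-colored vertices, so the graph is bipartite.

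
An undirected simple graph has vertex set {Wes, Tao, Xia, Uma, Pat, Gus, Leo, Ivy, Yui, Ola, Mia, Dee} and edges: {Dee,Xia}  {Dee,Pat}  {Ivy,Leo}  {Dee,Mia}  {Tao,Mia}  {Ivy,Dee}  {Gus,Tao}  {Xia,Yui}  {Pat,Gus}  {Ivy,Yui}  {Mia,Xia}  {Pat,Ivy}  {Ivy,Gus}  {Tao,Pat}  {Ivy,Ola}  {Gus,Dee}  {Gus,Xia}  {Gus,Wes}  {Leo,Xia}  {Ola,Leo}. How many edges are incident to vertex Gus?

6

Neighbors of Gus: Wes, Tao, Xia, Pat, Ivy, Dee.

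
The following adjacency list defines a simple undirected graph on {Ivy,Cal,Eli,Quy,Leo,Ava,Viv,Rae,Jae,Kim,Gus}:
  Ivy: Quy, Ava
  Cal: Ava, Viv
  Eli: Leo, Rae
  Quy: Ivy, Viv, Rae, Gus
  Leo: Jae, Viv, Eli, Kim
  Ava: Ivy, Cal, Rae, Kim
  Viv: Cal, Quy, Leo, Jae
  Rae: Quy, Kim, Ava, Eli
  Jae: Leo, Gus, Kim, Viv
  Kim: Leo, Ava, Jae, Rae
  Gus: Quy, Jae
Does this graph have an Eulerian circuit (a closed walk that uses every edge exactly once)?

Yes

Degrees: Ivy:2, Cal:2, Eli:2, Quy:4, Leo:4, Ava:4, Viv:4, Rae:4, Jae:4, Kim:4, Gus:2
All degrees are even and the non-isolated vertices are connected — an Eulerian circuit exists.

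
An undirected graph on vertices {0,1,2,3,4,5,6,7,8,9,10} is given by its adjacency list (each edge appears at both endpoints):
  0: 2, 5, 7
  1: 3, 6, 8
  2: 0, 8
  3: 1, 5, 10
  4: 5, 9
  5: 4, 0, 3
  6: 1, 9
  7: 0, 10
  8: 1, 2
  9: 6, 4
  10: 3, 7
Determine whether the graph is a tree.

No

|V| = 11, |E| = 13.
Connected but with 13 > 10 edges, so it has a cycle and is not a tree.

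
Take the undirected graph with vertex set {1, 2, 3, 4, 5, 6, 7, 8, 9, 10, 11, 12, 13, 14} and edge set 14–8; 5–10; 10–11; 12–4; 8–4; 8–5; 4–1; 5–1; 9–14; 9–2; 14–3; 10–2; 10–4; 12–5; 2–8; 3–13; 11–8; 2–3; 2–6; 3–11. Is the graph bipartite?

A valid 2-coloring puts {2, 4, 5, 7, 11, 13, 14} on one side and {1, 3, 6, 8, 9, 10, 12} on the other; every edge crosses between the two sides.

Yes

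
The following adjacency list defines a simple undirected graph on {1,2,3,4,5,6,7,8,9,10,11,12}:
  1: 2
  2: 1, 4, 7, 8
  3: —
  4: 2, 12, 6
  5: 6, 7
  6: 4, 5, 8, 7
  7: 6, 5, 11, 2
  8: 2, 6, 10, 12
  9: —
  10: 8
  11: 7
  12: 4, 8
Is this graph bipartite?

No

7-5-6-7 is an odd cycle (length 3), and a bipartite graph can contain only even cycles.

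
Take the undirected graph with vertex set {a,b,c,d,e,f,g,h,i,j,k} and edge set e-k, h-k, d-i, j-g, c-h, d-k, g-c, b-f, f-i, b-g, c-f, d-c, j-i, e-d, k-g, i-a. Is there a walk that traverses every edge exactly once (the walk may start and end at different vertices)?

Yes

Degrees: a:1, b:2, c:4, d:4, e:2, f:3, g:4, h:2, i:4, j:2, k:4
Odd-degree vertices: a, f (2 total).
With 2 odd-degree vertices and all edges in one connected piece, an Eulerian trail exists (from a to f).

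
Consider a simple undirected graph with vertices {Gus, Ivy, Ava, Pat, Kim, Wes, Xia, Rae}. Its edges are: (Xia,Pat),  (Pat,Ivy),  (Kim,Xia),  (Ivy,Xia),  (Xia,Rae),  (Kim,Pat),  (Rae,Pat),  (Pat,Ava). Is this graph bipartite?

The cycle Pat-Xia-Rae-Pat has length 3, which is odd, so the graph is not bipartite.

No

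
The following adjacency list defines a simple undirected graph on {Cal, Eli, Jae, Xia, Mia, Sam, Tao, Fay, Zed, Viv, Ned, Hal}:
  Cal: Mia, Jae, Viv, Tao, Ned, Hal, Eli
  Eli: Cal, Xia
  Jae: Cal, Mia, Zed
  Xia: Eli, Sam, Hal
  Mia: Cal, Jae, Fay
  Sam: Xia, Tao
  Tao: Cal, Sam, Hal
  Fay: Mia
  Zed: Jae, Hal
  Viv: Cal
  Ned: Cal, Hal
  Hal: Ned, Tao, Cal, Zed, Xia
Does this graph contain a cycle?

|V| = 12, |E| = 17, number of components = 1.
One cycle is Cal-Mia-Jae-Zed-Hal-Ned-Cal.

Yes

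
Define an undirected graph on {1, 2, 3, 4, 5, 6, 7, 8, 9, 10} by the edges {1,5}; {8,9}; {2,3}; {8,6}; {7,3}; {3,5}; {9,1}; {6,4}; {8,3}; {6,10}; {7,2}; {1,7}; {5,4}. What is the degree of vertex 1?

Neighbors of 1: 5, 7, 9.

3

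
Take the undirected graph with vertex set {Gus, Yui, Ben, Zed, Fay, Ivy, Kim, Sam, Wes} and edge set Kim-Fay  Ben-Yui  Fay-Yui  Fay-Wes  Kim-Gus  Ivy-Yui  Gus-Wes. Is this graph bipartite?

Yes

Color {Yui, Zed, Kim, Sam, Wes} black and {Gus, Ben, Fay, Ivy} white. No edge joins two same-colored vertices, so the graph is bipartite.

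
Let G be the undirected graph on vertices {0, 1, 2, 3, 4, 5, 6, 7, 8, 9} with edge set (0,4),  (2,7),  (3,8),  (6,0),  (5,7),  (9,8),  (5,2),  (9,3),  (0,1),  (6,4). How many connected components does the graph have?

3

Component: {2, 5, 7}
Component: {3, 8, 9}
Component: {0, 1, 4, 6}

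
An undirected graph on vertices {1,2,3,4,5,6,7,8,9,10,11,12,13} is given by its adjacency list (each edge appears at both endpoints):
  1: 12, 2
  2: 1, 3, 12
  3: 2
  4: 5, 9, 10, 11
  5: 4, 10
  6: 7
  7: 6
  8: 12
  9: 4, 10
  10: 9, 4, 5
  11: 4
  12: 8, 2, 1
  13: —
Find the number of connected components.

4

Component: {13}
Component: {6, 7}
Component: {1, 2, 3, 8, 12}
Component: {4, 5, 9, 10, 11}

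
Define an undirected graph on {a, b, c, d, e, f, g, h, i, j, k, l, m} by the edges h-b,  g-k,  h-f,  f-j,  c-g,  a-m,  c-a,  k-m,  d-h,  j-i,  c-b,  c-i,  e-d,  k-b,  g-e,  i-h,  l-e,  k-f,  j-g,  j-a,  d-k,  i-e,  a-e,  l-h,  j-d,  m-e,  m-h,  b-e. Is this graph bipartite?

No

e-a-m-e is an odd cycle (length 3), and a bipartite graph can contain only even cycles.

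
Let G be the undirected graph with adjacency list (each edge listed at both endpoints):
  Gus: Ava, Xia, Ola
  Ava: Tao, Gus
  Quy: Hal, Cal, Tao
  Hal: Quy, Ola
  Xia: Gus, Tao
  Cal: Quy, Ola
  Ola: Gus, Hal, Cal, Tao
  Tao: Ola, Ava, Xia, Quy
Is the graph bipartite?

Yes

Partition the vertices as {Ava, Quy, Xia, Ola} vs {Gus, Hal, Cal, Tao}. Each listed edge has one endpoint in each part, so the graph is bipartite.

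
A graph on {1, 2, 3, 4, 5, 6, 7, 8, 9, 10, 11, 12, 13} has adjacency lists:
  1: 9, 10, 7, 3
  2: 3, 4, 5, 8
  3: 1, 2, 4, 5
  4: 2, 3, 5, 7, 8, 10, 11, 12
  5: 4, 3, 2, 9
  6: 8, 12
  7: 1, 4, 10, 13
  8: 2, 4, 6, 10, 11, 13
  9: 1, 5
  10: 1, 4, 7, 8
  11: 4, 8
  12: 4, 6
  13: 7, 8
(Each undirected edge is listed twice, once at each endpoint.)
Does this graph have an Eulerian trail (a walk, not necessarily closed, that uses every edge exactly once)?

Yes

Degrees: 1:4, 2:4, 3:4, 4:8, 5:4, 6:2, 7:4, 8:6, 9:2, 10:4, 11:2, 12:2, 13:2
Odd-degree vertices: none (0 total).
With 0 odd-degree vertices and all edges in one connected piece, an Eulerian trail exists.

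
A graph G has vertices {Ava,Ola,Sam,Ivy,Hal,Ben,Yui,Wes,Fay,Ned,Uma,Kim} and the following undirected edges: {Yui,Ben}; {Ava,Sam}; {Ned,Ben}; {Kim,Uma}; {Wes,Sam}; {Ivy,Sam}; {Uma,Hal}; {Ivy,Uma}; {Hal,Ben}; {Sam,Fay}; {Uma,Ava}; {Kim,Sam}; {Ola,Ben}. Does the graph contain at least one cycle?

|V| = 12, |E| = 13, number of components = 1.
One cycle is Sam-Kim-Uma-Ivy-Sam.

Yes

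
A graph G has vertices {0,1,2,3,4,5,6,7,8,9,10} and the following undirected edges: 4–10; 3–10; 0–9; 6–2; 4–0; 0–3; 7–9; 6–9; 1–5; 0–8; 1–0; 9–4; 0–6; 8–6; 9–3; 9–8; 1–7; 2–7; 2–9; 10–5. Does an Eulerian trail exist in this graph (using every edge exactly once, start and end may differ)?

Degrees: 0:6, 1:3, 2:3, 3:3, 4:3, 5:2, 6:4, 7:3, 8:3, 9:7, 10:3
Odd-degree vertices: 1, 2, 3, 4, 7, 8, 9, 10 (8 total).
An Eulerian trail requires 0 or 2 odd-degree vertices; here there are 8.

No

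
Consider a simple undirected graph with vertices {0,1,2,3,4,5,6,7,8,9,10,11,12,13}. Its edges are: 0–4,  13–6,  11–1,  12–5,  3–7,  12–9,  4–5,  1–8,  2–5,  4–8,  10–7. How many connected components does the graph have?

Component: {6, 13}
Component: {3, 7, 10}
Component: {0, 1, 2, 4, 5, 8, 9, 11, 12}

3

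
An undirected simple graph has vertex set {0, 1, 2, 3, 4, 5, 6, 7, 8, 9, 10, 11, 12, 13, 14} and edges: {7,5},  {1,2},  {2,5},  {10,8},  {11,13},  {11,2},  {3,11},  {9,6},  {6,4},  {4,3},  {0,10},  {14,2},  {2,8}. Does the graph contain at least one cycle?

|V| = 15, |E| = 13, number of components = 2.
A forest on 15 vertices with 2 components has exactly 13 edges, which matches — so no cycle.

No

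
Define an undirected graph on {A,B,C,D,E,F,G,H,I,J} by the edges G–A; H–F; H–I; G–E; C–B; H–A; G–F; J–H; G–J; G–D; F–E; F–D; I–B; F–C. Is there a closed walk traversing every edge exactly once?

Degrees: A:2, B:2, C:2, D:2, E:2, F:5, G:5, H:4, I:2, J:2
Vertices with odd degree: F, G. An Eulerian circuit requires all degrees even.

No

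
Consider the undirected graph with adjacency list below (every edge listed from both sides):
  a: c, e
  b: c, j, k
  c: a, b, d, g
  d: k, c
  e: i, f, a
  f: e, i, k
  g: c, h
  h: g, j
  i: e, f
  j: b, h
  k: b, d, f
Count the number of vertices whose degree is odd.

Degrees: a:2, b:3, c:4, d:2, e:3, f:3, g:2, h:2, i:2, j:2, k:3
Odd-degree vertices: b, e, f, k.

4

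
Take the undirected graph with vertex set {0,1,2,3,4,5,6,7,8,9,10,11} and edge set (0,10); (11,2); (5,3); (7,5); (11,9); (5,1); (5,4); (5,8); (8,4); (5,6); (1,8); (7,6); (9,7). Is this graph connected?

Component: {0, 10}
Component: {1, 2, 3, 4, 5, 6, 7, 8, 9, 11}
There are 2 separate components, so the graph is not connected.

No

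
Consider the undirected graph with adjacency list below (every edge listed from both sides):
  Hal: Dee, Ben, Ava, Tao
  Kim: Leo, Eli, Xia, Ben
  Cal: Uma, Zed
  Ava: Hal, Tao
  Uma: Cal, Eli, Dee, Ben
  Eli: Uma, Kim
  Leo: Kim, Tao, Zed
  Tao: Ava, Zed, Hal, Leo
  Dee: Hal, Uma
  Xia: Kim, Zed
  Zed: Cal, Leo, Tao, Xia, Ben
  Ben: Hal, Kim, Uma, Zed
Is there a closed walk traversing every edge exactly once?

No

Degrees: Hal:4, Kim:4, Cal:2, Ava:2, Uma:4, Eli:2, Leo:3, Tao:4, Dee:2, Xia:2, Zed:5, Ben:4
Leo, Zed have odd degree; an Eulerian circuit needs every degree to be even, so none exists.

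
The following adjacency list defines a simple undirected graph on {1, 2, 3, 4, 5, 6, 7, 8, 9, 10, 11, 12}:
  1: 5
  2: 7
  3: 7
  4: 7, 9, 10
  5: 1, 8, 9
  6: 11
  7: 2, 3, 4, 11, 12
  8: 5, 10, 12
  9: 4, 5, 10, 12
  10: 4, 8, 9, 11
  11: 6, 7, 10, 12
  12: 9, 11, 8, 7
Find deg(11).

4

Neighbors of 11: 6, 7, 10, 12.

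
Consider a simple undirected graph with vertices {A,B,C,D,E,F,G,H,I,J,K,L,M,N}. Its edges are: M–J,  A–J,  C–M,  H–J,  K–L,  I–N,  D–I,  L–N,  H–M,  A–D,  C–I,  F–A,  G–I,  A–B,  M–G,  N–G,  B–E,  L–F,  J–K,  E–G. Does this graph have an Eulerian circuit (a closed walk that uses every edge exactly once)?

No

Degrees: A:4, B:2, C:2, D:2, E:2, F:2, G:4, H:2, I:4, J:4, K:2, L:3, M:4, N:3
L, N have odd degree; an Eulerian circuit needs every degree to be even, so none exists.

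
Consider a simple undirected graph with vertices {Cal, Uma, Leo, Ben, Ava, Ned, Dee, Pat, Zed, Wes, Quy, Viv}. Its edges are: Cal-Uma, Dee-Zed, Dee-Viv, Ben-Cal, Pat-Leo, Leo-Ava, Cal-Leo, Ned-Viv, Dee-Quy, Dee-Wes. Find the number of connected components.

2

Component: {Cal, Uma, Leo, Ben, Ava, Pat}
Component: {Ned, Dee, Zed, Wes, Quy, Viv}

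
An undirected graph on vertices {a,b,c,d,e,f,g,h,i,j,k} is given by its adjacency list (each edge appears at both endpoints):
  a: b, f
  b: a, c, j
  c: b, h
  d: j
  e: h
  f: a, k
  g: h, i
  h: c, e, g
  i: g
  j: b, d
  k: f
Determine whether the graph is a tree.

The graph has 11 vertices and 10 edges.
It is connected with exactly 10 edges, hence acyclic — it is a tree.

Yes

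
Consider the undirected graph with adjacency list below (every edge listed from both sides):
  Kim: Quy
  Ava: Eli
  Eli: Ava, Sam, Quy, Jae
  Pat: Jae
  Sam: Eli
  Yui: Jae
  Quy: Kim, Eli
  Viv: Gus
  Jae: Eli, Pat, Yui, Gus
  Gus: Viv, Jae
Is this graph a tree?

|V| = 10, |E| = 9.
It is connected with exactly 9 edges, hence acyclic — it is a tree.

Yes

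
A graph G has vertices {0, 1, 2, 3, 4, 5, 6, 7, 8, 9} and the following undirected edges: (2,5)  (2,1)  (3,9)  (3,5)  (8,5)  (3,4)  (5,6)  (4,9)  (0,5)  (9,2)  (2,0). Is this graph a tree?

No

|V| = 10, |E| = 11.
It splits into 2 components, so it cannot be a tree.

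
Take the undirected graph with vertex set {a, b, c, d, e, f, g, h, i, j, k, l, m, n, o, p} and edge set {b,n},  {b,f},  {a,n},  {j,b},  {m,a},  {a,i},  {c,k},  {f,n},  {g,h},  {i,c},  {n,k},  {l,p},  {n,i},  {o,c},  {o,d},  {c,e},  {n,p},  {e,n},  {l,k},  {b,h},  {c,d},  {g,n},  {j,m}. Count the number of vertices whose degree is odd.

4

Degrees: a:3, b:4, c:5, d:2, e:2, f:2, g:2, h:2, i:3, j:2, k:3, l:2, m:2, n:8, o:2, p:2
Odd-degree vertices: a, c, i, k.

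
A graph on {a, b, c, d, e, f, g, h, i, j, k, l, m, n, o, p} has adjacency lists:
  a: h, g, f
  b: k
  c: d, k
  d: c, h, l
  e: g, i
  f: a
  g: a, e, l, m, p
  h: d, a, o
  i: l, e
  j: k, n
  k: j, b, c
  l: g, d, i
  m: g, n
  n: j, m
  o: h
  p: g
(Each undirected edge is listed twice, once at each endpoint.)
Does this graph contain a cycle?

Yes

|V| = 16, |E| = 18, number of components = 1.
One cycle is a-g-l-d-h-a.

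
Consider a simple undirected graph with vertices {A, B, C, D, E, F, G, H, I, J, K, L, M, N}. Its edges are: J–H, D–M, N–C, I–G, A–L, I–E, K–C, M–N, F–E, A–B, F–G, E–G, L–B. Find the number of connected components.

4

Component: {H, J}
Component: {A, B, L}
Component: {E, F, G, I}
Component: {C, D, K, M, N}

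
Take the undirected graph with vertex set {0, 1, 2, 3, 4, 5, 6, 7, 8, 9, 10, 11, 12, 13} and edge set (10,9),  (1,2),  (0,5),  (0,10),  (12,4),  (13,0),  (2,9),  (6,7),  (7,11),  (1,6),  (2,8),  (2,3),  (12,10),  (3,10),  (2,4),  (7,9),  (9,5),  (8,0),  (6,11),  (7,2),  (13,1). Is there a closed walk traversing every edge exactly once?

Degrees: 0:4, 1:3, 2:6, 3:2, 4:2, 5:2, 6:3, 7:4, 8:2, 9:4, 10:4, 11:2, 12:2, 13:2
Vertices with odd degree: 1, 6. An Eulerian circuit requires all degrees even.

No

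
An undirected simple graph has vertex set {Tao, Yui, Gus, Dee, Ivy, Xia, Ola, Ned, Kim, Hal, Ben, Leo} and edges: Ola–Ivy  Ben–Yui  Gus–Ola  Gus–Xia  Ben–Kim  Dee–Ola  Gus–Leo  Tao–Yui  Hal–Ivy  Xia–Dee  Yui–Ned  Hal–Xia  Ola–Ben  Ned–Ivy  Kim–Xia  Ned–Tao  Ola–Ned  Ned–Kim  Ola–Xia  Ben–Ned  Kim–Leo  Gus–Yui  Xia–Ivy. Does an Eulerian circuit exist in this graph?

Yes

Degrees: Tao:2, Yui:4, Gus:4, Dee:2, Ivy:4, Xia:6, Ola:6, Ned:6, Kim:4, Hal:2, Ben:4, Leo:2
Every vertex has even degree and the edges form a single connected piece, so an Eulerian circuit exists.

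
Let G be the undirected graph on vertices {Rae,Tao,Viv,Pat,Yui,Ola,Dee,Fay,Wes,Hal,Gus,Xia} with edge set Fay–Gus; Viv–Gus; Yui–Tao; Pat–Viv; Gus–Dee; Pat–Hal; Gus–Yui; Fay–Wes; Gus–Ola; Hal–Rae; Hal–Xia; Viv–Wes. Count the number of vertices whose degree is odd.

Degrees: Rae:1, Tao:1, Viv:3, Pat:2, Yui:2, Ola:1, Dee:1, Fay:2, Wes:2, Hal:3, Gus:5, Xia:1
Odd-degree vertices: Rae, Tao, Viv, Ola, Dee, Hal, Gus, Xia.

8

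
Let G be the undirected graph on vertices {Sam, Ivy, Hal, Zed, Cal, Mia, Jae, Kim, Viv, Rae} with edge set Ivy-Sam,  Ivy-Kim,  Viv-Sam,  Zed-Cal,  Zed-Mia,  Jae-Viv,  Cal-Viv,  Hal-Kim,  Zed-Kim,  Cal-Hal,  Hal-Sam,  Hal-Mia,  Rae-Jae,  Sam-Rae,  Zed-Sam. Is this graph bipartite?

Yes

Partition the vertices as {Ivy, Hal, Zed, Viv, Rae} vs {Sam, Cal, Mia, Jae, Kim}. Each listed edge has one endpoint in each part, so the graph is bipartite.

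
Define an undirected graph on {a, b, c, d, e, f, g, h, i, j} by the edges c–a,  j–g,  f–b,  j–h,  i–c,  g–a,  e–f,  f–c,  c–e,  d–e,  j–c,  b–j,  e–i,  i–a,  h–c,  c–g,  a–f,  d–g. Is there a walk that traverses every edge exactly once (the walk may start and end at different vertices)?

Yes

Degrees: a:4, b:2, c:7, d:2, e:4, f:4, g:4, h:2, i:3, j:4
Odd-degree vertices: c, i (2 total).
The non-isolated vertices are connected and exactly 2 have odd degree, so an Eulerian trail exists (from c to i).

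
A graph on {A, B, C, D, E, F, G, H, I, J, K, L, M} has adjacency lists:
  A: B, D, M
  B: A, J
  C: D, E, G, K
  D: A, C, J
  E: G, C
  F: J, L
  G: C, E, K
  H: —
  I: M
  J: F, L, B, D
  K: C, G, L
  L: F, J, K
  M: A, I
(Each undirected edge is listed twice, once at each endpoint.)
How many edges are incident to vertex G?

Neighbors of G: C, E, K.

3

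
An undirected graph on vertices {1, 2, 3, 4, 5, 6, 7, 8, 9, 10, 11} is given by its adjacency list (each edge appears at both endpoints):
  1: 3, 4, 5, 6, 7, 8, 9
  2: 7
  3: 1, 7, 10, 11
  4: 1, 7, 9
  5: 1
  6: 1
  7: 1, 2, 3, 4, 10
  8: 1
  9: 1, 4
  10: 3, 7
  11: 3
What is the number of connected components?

1

Component: {1, 2, 3, 4, 5, 6, 7, 8, 9, 10, 11}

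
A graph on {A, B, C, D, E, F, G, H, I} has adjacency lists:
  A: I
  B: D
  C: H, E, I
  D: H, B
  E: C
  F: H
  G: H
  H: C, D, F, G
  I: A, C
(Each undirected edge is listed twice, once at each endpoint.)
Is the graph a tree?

|V| = 9, |E| = 8.
It is connected with exactly 8 edges, hence acyclic — it is a tree.

Yes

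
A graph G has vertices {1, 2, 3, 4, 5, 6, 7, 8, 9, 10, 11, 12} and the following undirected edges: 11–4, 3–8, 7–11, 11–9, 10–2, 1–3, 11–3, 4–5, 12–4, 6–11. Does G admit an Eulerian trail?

Degrees: 1:1, 2:1, 3:3, 4:3, 5:1, 6:1, 7:1, 8:1, 9:1, 10:1, 11:5, 12:1
Odd-degree vertices: 1, 2, 3, 4, 5, 6, 7, 8, 9, 10, 11, 12 (12 total).
An Eulerian trail requires 0 or 2 odd-degree vertices; here there are 12.

No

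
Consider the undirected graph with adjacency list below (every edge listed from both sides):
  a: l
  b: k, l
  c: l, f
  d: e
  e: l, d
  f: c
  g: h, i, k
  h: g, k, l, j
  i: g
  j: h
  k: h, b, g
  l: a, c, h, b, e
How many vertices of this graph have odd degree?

Degrees: a:1, b:2, c:2, d:1, e:2, f:1, g:3, h:4, i:1, j:1, k:3, l:5
Odd-degree vertices: a, d, f, g, i, j, k, l.

8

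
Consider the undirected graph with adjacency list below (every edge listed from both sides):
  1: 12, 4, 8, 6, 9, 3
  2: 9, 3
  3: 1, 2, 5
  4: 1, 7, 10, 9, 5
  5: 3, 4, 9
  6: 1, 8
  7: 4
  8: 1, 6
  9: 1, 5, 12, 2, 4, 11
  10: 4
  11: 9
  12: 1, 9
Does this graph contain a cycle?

Yes

The graph has 12 vertices, 17 edges, and 1 connected component.
One cycle is 1-9-2-3-1.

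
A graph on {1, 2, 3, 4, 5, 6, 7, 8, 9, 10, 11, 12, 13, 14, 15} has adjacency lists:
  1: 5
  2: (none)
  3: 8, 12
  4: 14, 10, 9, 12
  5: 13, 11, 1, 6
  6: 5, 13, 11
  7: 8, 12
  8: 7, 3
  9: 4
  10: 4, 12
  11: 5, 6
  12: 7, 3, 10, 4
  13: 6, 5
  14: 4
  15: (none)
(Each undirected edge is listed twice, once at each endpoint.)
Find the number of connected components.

Component: {2}
Component: {15}
Component: {1, 5, 6, 11, 13}
Component: {3, 4, 7, 8, 9, 10, 12, 14}

4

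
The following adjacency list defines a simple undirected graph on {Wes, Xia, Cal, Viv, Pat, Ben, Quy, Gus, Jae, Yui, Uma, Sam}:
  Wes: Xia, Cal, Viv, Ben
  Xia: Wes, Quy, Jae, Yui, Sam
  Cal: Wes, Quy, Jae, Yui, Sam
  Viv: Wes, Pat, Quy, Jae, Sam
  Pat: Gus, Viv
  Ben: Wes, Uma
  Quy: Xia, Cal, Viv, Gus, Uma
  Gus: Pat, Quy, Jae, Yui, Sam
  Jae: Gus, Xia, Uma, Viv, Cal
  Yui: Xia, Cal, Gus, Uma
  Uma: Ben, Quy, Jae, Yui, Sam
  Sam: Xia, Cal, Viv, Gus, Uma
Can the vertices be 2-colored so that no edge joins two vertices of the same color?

No

The cycle Cal-Wes-Ben-Uma-Sam-Cal has length 5, which is odd, so the graph is not bipartite.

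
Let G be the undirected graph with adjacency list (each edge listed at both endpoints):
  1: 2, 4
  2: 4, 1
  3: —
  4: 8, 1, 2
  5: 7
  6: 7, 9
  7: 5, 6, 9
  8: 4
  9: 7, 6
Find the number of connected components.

3

Component: {3}
Component: {1, 2, 4, 8}
Component: {5, 6, 7, 9}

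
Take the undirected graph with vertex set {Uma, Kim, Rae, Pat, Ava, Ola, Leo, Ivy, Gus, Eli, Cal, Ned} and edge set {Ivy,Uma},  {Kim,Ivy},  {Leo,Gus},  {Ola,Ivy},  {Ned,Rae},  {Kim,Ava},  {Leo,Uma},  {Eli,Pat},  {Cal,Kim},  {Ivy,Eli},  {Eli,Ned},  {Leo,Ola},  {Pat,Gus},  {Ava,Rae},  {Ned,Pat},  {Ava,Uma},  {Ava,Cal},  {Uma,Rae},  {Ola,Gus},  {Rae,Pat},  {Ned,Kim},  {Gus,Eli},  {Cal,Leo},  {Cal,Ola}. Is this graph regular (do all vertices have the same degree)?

Yes

Degrees: Uma:4, Kim:4, Rae:4, Pat:4, Ava:4, Ola:4, Leo:4, Ivy:4, Gus:4, Eli:4, Cal:4, Ned:4
Every vertex has degree 4, so the graph is 4-regular.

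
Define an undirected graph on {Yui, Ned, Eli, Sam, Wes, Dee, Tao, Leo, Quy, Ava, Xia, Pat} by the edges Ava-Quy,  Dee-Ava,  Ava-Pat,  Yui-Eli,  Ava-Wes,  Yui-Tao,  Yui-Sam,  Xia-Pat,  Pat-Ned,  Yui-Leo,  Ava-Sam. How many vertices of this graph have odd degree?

10

Degrees: Yui:4, Ned:1, Eli:1, Sam:2, Wes:1, Dee:1, Tao:1, Leo:1, Quy:1, Ava:5, Xia:1, Pat:3
Odd-degree vertices: Ned, Eli, Wes, Dee, Tao, Leo, Quy, Ava, Xia, Pat.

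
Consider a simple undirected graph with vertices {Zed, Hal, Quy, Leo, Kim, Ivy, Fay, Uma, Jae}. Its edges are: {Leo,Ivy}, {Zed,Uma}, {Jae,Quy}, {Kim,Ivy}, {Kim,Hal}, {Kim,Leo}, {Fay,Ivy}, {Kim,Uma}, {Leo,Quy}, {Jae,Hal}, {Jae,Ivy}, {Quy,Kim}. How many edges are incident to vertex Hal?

2

Neighbors of Hal: Kim, Jae.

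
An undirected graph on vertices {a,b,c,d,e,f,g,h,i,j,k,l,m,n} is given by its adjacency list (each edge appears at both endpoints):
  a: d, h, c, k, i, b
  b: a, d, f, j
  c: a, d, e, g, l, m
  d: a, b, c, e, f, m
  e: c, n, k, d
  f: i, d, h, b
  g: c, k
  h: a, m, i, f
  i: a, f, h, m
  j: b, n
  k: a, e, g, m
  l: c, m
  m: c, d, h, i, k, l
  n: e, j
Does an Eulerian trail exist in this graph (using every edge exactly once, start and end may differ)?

Degrees: a:6, b:4, c:6, d:6, e:4, f:4, g:2, h:4, i:4, j:2, k:4, l:2, m:6, n:2
Odd-degree vertices: none (0 total).
The non-isolated vertices are connected and exactly 0 have odd degree, so an Eulerian trail exists.

Yes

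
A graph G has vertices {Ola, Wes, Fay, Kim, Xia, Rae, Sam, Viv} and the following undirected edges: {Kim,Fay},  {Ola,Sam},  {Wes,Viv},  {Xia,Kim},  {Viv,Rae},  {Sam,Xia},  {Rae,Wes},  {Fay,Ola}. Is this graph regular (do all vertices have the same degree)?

Degrees: Ola:2, Wes:2, Fay:2, Kim:2, Xia:2, Rae:2, Sam:2, Viv:2
Every vertex has degree 2, so the graph is 2-regular.

Yes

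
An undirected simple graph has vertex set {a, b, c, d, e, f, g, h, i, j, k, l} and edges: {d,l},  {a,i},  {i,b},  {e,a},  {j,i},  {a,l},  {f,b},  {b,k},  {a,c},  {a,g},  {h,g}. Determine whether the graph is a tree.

|V| = 12, |E| = 11.
It is connected with exactly 11 edges, hence acyclic — it is a tree.

Yes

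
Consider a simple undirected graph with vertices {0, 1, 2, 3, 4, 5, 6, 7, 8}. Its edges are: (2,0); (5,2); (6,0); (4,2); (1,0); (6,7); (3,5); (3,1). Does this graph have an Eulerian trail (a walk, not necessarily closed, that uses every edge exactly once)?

Degrees: 0:3, 1:2, 2:3, 3:2, 4:1, 5:2, 6:2, 7:1, 8:0
Odd-degree vertices: 0, 2, 4, 7 (4 total).
With 4 odd-degree vertices (more than two), no single trail can use every edge.

No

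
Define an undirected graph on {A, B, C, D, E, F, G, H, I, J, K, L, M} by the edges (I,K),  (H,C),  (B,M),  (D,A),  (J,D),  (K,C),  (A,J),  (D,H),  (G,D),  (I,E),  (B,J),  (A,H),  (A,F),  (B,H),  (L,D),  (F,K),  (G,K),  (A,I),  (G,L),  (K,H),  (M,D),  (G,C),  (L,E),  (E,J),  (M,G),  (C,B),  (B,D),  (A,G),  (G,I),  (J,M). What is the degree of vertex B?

Neighbors of B: C, D, H, J, M.

5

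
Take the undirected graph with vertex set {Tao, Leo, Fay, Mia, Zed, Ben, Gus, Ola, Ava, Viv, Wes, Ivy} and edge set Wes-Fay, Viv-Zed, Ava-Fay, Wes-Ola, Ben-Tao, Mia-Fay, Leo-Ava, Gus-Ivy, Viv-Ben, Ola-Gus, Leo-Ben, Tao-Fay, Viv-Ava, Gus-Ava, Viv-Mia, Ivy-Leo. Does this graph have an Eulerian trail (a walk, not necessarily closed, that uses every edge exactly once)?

Degrees: Tao:2, Leo:3, Fay:4, Mia:2, Zed:1, Ben:3, Gus:3, Ola:2, Ava:4, Viv:4, Wes:2, Ivy:2
Odd-degree vertices: Leo, Zed, Ben, Gus (4 total).
An Eulerian trail requires 0 or 2 odd-degree vertices; here there are 4.

No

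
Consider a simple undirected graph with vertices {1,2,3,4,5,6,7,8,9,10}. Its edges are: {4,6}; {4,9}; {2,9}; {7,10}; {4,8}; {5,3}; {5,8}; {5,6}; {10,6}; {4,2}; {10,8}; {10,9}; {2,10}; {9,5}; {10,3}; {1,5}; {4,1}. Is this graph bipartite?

No

The cycle 2-9-10-2 has length 3, which is odd, so the graph is not bipartite.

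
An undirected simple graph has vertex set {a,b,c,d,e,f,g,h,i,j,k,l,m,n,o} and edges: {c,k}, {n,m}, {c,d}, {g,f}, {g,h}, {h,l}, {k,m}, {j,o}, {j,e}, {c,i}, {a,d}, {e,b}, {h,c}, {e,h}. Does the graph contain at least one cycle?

No

The graph has 15 vertices, 14 edges, and 1 connected component.
A forest on 15 vertices with 1 component has exactly 14 edges, which matches — so no cycle.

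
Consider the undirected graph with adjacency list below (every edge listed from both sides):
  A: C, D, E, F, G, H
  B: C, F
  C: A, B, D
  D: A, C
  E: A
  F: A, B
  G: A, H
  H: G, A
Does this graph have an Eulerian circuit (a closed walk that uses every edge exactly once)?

Degrees: A:6, B:2, C:3, D:2, E:1, F:2, G:2, H:2
Vertices with odd degree: C, E. An Eulerian circuit requires all degrees even.

No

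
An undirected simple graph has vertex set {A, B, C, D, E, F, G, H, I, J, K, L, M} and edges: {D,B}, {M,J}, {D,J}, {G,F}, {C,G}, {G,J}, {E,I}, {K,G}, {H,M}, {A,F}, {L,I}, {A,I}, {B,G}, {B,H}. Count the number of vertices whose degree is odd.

8

Degrees: A:2, B:3, C:1, D:2, E:1, F:2, G:5, H:2, I:3, J:3, K:1, L:1, M:2
Odd-degree vertices: B, C, E, G, I, J, K, L.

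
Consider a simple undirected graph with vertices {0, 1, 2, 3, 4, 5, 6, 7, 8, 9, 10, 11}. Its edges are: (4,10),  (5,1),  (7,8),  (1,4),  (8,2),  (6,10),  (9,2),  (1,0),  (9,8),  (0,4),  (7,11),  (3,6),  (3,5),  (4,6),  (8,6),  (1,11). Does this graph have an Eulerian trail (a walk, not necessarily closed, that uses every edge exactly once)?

Degrees: 0:2, 1:4, 2:2, 3:2, 4:4, 5:2, 6:4, 7:2, 8:4, 9:2, 10:2, 11:2
Odd-degree vertices: none (0 total).
With 0 odd-degree vertices and all edges in one connected piece, an Eulerian trail exists.

Yes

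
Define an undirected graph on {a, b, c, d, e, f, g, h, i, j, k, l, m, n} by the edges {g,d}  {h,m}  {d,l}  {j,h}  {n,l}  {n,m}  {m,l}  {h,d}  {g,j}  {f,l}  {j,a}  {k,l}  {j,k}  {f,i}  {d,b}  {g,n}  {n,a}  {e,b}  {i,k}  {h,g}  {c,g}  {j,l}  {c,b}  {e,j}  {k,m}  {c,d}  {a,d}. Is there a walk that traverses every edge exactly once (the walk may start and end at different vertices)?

Degrees: a:3, b:3, c:3, d:6, e:2, f:2, g:5, h:4, i:2, j:6, k:4, l:6, m:4, n:4
Odd-degree vertices: a, b, c, g (4 total).
An Eulerian trail requires 0 or 2 odd-degree vertices; here there are 4.

No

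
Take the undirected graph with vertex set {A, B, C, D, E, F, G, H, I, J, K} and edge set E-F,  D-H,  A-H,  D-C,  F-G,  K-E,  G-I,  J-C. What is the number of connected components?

3

Component: {B}
Component: {A, C, D, H, J}
Component: {E, F, G, I, K}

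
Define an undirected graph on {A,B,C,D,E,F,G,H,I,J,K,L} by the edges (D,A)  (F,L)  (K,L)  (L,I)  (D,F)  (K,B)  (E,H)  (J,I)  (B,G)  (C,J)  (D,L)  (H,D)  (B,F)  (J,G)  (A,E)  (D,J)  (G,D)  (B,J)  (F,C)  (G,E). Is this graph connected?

A breadth-first search from A visits A, D, E, L, H, G, J, F, I, K, B, C — all 12 vertices — so the graph is connected.

Yes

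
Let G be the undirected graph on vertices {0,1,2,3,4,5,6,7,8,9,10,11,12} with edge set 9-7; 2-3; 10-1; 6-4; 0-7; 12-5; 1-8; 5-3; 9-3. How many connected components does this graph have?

Component: {11}
Component: {4, 6}
Component: {1, 8, 10}
Component: {0, 2, 3, 5, 7, 9, 12}

4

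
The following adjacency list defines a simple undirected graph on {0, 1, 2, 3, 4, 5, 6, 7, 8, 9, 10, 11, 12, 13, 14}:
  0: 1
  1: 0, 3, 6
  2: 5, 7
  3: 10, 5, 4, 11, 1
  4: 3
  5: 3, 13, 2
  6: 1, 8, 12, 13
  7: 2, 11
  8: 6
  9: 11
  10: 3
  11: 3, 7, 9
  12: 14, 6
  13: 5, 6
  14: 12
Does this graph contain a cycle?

The graph has 15 vertices, 16 edges, and 1 connected component.
One cycle is 1-3-11-7-2-5-13-6-1.

Yes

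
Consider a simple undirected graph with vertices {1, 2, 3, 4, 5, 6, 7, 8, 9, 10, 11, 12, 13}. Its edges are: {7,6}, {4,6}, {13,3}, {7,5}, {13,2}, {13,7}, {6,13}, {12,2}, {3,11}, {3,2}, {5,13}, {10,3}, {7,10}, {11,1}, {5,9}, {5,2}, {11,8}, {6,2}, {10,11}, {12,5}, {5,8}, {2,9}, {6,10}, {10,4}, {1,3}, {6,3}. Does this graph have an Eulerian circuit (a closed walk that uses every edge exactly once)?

No

Degrees: 1:2, 2:6, 3:6, 4:2, 5:6, 6:6, 7:4, 8:2, 9:2, 10:5, 11:4, 12:2, 13:5
10, 13 have odd degree; an Eulerian circuit needs every degree to be even, so none exists.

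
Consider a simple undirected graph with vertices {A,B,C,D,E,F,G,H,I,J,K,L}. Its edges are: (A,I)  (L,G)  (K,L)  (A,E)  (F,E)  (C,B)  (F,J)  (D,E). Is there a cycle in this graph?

The graph has 12 vertices, 8 edges, and 4 connected components.
Since 8 = 12 - 4, the graph is a forest and contains no cycle.

No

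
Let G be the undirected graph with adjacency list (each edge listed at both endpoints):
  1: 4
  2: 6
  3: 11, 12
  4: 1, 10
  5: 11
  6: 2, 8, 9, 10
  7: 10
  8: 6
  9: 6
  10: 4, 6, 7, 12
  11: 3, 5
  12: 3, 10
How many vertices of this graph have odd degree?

Degrees: 1:1, 2:1, 3:2, 4:2, 5:1, 6:4, 7:1, 8:1, 9:1, 10:4, 11:2, 12:2
Odd-degree vertices: 1, 2, 5, 7, 8, 9.

6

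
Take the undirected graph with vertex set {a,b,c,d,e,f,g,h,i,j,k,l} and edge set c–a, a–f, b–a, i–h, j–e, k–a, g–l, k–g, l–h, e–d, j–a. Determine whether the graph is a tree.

The graph has 12 vertices and 11 edges.
Connected and |E| = |V| - 1, which characterizes a tree.

Yes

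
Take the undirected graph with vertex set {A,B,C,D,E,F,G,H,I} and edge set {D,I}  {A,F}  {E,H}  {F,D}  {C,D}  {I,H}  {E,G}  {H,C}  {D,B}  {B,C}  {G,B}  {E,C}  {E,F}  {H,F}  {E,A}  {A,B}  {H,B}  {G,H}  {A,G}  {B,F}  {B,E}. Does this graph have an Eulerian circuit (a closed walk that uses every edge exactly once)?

No

Degrees: A:4, B:7, C:4, D:4, E:6, F:5, G:4, H:6, I:2
B, F have odd degree; an Eulerian circuit needs every degree to be even, so none exists.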